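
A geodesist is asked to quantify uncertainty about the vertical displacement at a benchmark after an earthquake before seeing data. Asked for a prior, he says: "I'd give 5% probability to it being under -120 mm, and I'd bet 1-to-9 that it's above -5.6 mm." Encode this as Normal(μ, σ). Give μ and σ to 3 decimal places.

The p-quantile of Normal(μ,σ) is μ + z_p·σ, with z_{0.05} = -1.645 and z_{0.9} = 1.282.
Eliminate σ: μ = (z₂·x₁ − z₁·x₂)/(z₂ − z₁) = (1.282·-120 − (-1.645)·-5.6)/2.926 = -55.699.
Then σ = (x₂ − x₁)/(z₂ − z₁) = (-5.6 − -120)/2.926 = 39.092.

μ = -55.699, σ = 39.092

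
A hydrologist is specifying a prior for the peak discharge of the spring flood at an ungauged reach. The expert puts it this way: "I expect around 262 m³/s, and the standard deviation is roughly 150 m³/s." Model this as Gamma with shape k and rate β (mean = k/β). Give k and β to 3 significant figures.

For Gamma(k, rate β): mean = k/β, variance = k/β², so CV = 1/√k.
CV = SD/mean = 150/262 = 0.5725, hence k = 1/CV² = 3.05.
Then β = k/mean = 3.05/262 = 0.0116.

k ≈ 3.05, β ≈ 0.0116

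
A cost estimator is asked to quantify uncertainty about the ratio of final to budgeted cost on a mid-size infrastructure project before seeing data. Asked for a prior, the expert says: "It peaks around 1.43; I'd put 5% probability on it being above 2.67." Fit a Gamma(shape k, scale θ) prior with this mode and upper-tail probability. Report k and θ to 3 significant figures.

k ≈ 8.14, θ ≈ 0.2

Gamma(k,θ) with k>1 has mode (k−1)θ, so θ = 1.43/(k−1).
Need P(X < 2.67) = 0.95 with θ tied to k this way. Start at k = 2, θ = 1.43: P(X<2.67) ≈ 0.557.
Too low — raise k to concentrate. Iterating converges to k ≈ 8.14.
Then θ = 1.43/(8.14−1) ≈ 0.2.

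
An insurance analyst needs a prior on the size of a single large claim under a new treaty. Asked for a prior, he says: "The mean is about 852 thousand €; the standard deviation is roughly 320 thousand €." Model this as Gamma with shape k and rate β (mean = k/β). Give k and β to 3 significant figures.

k ≈ 7.09, β ≈ 0.00832

For Gamma(k, rate β): mean = k/β, variance = k/β², so CV = 1/√k.
CV = SD/mean = 320/852 = 0.3756, hence k = 1/CV² = 7.09.
Then β = k/mean = 7.09/852 = 0.00832.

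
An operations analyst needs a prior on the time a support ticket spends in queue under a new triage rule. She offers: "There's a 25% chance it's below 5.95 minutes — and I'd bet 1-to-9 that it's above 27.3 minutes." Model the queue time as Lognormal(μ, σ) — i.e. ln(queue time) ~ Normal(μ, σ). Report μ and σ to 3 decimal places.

If T ~ Lognormal(μ,σ) then ln T ~ Normal(μ,σ), so the p-quantile of ln T is μ + z_p·σ.
ln(5.95) = 1.783 and ln(27.3) = 3.307; z_{0.25} = -0.6745, z_{0.9} = 1.282.
σ = (3.307 − 1.783)/(1.282 − (-0.6745)) = 0.779.
μ = 1.783 − (-0.6745)·0.779 = 2.309.

μ ≈ 2.309, σ ≈ 0.779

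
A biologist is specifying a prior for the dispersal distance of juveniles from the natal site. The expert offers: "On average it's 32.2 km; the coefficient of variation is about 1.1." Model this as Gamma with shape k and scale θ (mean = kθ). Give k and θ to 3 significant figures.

For Gamma(k, scale θ): mean = kθ, variance = kθ², so CV = 1/√k.
CV = 1.1, hence k = 1/CV² = 0.826.
Then θ = mean/k = 32.2/0.826 = 39.

k ≈ 0.826, θ ≈ 39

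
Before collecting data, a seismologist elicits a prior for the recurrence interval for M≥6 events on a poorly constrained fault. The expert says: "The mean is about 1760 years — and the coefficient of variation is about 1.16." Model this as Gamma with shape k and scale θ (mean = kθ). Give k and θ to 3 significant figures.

For Gamma(k, scale θ): mean = kθ, variance = kθ², so CV = 1/√k.
CV = 1.16, hence k = 1/CV² = 0.743.
Then θ = mean/k = 1760/0.743 = 2370.

k ≈ 0.743, θ ≈ 2370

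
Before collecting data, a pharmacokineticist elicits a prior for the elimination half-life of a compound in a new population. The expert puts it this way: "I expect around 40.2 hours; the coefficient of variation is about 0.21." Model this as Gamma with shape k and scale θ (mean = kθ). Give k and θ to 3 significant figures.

For Gamma(k, scale θ): mean = kθ, variance = kθ², so CV = 1/√k.
CV = 0.21, hence k = 1/CV² = 22.7.
Then θ = mean/k = 40.2/22.7 = 1.77.

k ≈ 22.7, θ ≈ 1.77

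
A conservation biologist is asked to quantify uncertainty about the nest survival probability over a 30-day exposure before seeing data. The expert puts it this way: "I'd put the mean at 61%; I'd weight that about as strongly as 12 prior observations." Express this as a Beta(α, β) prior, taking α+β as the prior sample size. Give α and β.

Under the effective-sample-size interpretation, Beta(α, β) has prior mean α/(α+β) and prior sample size α+β.
So α+β = 12 and α/(α+β) = 0.61, giving α = 0.61·12 = 7.32 and β = 12 − 7.32 = 4.68.

α = 7.32, β = 4.68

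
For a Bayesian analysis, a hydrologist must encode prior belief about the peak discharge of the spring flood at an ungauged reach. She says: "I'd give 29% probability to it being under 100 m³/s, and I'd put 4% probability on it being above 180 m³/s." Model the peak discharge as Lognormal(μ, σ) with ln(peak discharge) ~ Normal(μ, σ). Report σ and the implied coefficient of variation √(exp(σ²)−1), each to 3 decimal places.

σ ≈ 0.255, CV ≈ 0.259

If T ~ Lognormal(μ,σ) then ln T ~ Normal(μ,σ), so the p-quantile of ln T is μ + z_p·σ.
ln(100) = 4.605 and ln(180) = 5.193; z_{0.29} = -0.5534, z_{0.96} = 1.751.
σ = (5.193 − 4.605)/(1.751 − (-0.5534)) = 0.255.
μ = 4.605 − (-0.5534)·0.255 = 4.746.
CV = √(exp(σ²)−1) = √(exp(0.0651)−1) = 0.259.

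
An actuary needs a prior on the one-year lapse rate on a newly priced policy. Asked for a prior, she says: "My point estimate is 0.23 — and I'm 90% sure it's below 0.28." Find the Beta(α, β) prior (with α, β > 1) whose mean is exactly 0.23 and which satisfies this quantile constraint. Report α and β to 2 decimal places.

With mean 0.23 fixed, write α = 0.23s, β = 0.77s where s = α+β.
Need P(θ < 0.28) = 0.9 under Beta(0.23s, 0.77s). Normal approximation: (q−m)/√(m(1−m)/s) ≈ z_{0.9} = 1.28, so s ≈ 0.23·0.77·(1.28)²/(0.28−0.23)² = 116.3.
At s = 116.3: P(θ<0.28) ≈ 0.897. Adjusting to match 0.9 gives s ≈ 120.19.
So α = 0.23·120.19 ≈ 27.64, β = 0.77·120.19 ≈ 92.55.

α ≈ 27.64, β ≈ 92.55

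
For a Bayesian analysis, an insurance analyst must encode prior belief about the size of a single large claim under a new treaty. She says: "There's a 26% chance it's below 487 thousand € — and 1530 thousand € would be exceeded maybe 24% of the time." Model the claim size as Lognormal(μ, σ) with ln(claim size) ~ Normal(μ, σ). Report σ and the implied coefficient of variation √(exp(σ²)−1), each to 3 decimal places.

If T ~ Lognormal(μ,σ) then ln T ~ Normal(μ,σ), so the p-quantile of ln T is μ + z_p·σ.
ln(487) = 6.188 and ln(1530) = 7.333; z_{0.26} = -0.6433, z_{0.76} = 0.7063.
σ = (7.333 − 6.188)/(0.7063 − (-0.6433)) = 0.848.
μ = 6.188 − (-0.6433)·0.848 = 6.734.
CV = √(exp(σ²)−1) = √(exp(0.7194)−1) = 1.026.

σ ≈ 0.848, CV ≈ 1.026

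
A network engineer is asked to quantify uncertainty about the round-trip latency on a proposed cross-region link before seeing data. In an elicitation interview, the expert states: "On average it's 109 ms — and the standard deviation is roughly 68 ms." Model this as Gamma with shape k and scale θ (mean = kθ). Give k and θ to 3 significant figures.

k ≈ 2.57, θ ≈ 42.4

For Gamma(k, scale θ): mean = kθ, variance = kθ², so CV = 1/√k.
CV = SD/mean = 68/109 = 0.6239, hence k = 1/CV² = 2.57.
Then θ = mean/k = 109/2.57 = 42.4.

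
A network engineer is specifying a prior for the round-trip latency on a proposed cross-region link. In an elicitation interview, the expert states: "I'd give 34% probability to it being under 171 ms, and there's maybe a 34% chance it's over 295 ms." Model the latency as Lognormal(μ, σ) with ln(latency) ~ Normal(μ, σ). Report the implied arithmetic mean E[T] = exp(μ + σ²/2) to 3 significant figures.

If T ~ Lognormal(μ,σ) then ln T ~ Normal(μ,σ), so the p-quantile of ln T is μ + z_p·σ.
ln(171) = 5.142 and ln(295) = 5.687; z_{0.34} = -0.4125, z_{0.66} = 0.4125.
σ = (5.687 − 5.142)/(0.4125 − (-0.4125)) = 0.661.
μ = 5.142 − (-0.4125)·0.661 = 5.414.
E[T] = exp(μ + σ²/2) = exp(5.414 + 0.2185) = 279 ms.

E[T] ≈ 279 ms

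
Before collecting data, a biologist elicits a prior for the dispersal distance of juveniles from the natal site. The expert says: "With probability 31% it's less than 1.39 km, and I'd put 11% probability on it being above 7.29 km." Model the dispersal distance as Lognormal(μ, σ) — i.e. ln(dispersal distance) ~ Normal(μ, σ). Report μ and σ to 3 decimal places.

μ ≈ 0.806, σ ≈ 0.962

If T ~ Lognormal(μ,σ) then ln T ~ Normal(μ,σ), so the p-quantile of ln T is μ + z_p·σ.
ln(1.39) = 0.3293 and ln(7.29) = 1.987; z_{0.31} = -0.4959, z_{0.89} = 1.227.
σ = (1.987 − 0.3293)/(1.227 − (-0.4959)) = 0.962.
μ = 0.3293 − (-0.4959)·0.962 = 0.806.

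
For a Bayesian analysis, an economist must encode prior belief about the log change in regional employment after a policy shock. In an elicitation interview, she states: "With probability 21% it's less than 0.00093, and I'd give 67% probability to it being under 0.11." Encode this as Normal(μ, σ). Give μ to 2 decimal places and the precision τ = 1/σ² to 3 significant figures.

μ = 0.07, τ = 131

The p-quantile of Normal(μ,σ) is μ + z_p·σ, with z_{0.21} = -0.8064 and z_{0.67} = 0.4399.
Eliminate σ: μ = (z₂·x₁ − z₁·x₂)/(z₂ − z₁) = (0.4399·0.00093 − (-0.8064)·0.11)/1.246 = 0.07.
Then σ = (x₂ − x₁)/(z₂ − z₁) = (0.11 − 0.00093)/1.246 = 0.09.
Precision τ = 1/σ² = 1/0.08751² = 131.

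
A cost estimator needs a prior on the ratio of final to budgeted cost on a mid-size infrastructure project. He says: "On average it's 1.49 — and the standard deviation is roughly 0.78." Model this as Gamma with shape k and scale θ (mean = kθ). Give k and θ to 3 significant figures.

For Gamma(k, scale θ): mean = kθ, variance = kθ², so CV = 1/√k.
CV = SD/mean = 0.78/1.49 = 0.5235, hence k = 1/CV² = 3.65.
Then θ = mean/k = 1.49/3.65 = 0.408.

k ≈ 3.65, θ ≈ 0.408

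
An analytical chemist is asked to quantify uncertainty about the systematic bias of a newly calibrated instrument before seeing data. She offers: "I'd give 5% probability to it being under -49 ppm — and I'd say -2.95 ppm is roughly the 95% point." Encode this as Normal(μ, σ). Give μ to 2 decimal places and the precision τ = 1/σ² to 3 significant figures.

The p-quantile of Normal(μ,σ) is μ + z_p·σ, with z_{0.05} = -1.645 and z_{0.95} = 1.645.
Eliminate σ: μ = (z₂·x₁ − z₁·x₂)/(z₂ − z₁) = (1.645·-49 − (-1.645)·-2.95)/3.29 = -25.97.
Then σ = (x₂ − x₁)/(z₂ − z₁) = (-2.95 − -49)/3.29 = 14.00.
Precision τ = 1/σ² = 1/14² = 0.0051.

μ = -25.97, τ = 0.0051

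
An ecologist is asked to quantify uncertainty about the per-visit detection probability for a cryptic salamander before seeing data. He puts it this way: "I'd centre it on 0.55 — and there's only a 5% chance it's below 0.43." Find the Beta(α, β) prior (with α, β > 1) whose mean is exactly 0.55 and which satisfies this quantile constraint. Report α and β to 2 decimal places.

α ≈ 25.63, β ≈ 20.97

With mean 0.55 fixed, write α = 0.55s, β = 0.45s where s = α+β.
Need P(θ < 0.43) = 0.05 under Beta(0.55s, 0.45s). Normal approximation: (q−m)/√(m(1−m)/s) ≈ z_{0.05} = -1.64, so s ≈ 0.55·0.45·(-1.64)²/(0.43−0.55)² = 46.5.
At s = 46.5: P(θ<0.43) ≈ 0.050. Adjusting to match 0.05 gives s ≈ 46.59.
So α = 0.55·46.59 ≈ 25.63, β = 0.45·46.59 ≈ 20.97.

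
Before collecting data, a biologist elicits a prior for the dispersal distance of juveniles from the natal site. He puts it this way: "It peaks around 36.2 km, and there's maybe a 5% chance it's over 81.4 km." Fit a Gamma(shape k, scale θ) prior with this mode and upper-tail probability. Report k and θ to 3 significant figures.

Gamma(k,θ) with k>1 has mode (k−1)θ, so θ = 36.2/(k−1).
Need P(X < 81.4) = 0.95 with θ tied to k this way. Start at k = 2, θ = 36.2: P(X<81.4) ≈ 0.657.
Too low — raise k to concentrate. Iterating converges to k ≈ 5.18.
Then θ = 36.2/(5.18−1) ≈ 8.66.

k ≈ 5.18, θ ≈ 8.66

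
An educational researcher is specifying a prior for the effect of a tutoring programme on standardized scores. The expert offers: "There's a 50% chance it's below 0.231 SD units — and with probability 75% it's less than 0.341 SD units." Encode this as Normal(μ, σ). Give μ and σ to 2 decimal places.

The p-quantile of Normal(μ,σ) is μ + z_p·σ, with z_{0.5} = 0 and z_{0.75} = 0.6745.
Eliminate σ: μ = (z₂·x₁ − z₁·x₂)/(z₂ − z₁) = (0.6745·0.231 − (0)·0.341)/0.6745 = 0.23.
Then σ = (x₂ − x₁)/(z₂ − z₁) = (0.341 − 0.231)/0.6745 = 0.16.

μ = 0.23, σ = 0.16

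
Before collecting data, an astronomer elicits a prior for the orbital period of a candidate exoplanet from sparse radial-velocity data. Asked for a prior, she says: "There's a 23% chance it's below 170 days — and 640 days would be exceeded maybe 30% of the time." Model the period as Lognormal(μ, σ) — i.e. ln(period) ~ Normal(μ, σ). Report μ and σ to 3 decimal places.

μ ≈ 5.911, σ ≈ 1.049

If T ~ Lognormal(μ,σ) then ln T ~ Normal(μ,σ), so the p-quantile of ln T is μ + z_p·σ.
ln(170) = 5.136 and ln(640) = 6.461; z_{0.23} = -0.7388, z_{0.7} = 0.5244.
σ = (6.461 − 5.136)/(0.5244 − (-0.7388)) = 1.049.
μ = 5.136 − (-0.7388)·1.049 = 5.911.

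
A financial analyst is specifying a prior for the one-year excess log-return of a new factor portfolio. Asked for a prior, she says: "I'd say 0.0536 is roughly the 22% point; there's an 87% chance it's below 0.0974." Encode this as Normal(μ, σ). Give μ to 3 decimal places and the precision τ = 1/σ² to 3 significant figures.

For Normal(μ,σ), the p-quantile is μ + z_p·σ. Here z_{0.22} = -0.7722, z_{0.87} = 1.126.
So 0.0536 = μ − 0.7722σ and 0.0974 = μ + 1.126σ.
Subtracting: σ = (0.0974 − 0.0536)/(1.126 − (-0.7722)) = 0.023.
Then μ = 0.0536 − (-0.7722)·0.023 = 0.071.
Precision τ = 1/σ² = 1/0.02307² = 1880.

μ = 0.071, τ = 1880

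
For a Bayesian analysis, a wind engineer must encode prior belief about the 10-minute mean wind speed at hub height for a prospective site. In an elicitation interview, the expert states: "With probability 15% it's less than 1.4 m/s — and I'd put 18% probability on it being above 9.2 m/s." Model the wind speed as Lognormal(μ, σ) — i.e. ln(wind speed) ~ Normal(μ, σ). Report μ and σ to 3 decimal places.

μ ≈ 1.336, σ ≈ 0.965

If T ~ Lognormal(μ,σ) then ln T ~ Normal(μ,σ), so the p-quantile of ln T is μ + z_p·σ.
ln(1.4) = 0.3365 and ln(9.2) = 2.219; z_{0.15} = -1.036, z_{0.82} = 0.9154.
σ = (2.219 − 0.3365)/(0.9154 − (-1.036)) = 0.965.
μ = 0.3365 − (-1.036)·0.965 = 1.336.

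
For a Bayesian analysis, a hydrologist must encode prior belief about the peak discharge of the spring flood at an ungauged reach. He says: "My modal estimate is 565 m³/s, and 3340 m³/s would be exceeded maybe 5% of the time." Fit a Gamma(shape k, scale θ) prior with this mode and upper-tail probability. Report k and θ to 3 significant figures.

Gamma(k,θ) with k>1 has mode (k−1)θ, so θ = 565/(k−1).
Need P(X < 3340) = 0.95 with θ tied to k this way. Start at k = 2, θ = 565: P(X<3340) ≈ 0.981.
Too high — lower k to spread out. Iterating converges to k ≈ 1.73.
Then θ = 565/(1.73−1) ≈ 778.

k ≈ 1.73, θ ≈ 778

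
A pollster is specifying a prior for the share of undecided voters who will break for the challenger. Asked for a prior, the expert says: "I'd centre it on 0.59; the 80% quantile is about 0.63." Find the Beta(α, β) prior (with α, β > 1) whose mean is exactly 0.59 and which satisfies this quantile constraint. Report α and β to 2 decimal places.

α ≈ 63.75, β ≈ 44.30

With mean 0.59 fixed, write α = 0.59s, β = 0.41s where s = α+β.
Need P(θ < 0.63) = 0.8 under Beta(0.59s, 0.41s). Normal approximation: (q−m)/√(m(1−m)/s) ≈ z_{0.8} = 0.842, so s ≈ 0.59·0.41·(0.842)²/(0.63−0.59)² = 107.1.
At s = 107.1: P(θ<0.63) ≈ 0.799. Adjusting to match 0.8 gives s ≈ 108.05.
So α = 0.59·108.05 ≈ 63.75, β = 0.41·108.05 ≈ 44.30.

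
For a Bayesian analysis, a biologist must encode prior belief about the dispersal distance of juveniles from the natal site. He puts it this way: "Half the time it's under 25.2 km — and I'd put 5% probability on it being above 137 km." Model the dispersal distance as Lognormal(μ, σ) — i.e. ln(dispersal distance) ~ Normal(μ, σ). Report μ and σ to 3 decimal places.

μ ≈ 3.227, σ ≈ 1.029

If T ~ Lognormal(μ,σ) then ln T ~ Normal(μ,σ), so the p-quantile of ln T is μ + z_p·σ.
ln(25.2) = 3.227 and ln(137) = 4.92; z_{0.5} = 0, z_{0.95} = 1.645.
σ = (4.92 − 3.227)/(1.645 − (0)) = 1.029.
μ = 3.227 − (0)·1.029 = 3.227.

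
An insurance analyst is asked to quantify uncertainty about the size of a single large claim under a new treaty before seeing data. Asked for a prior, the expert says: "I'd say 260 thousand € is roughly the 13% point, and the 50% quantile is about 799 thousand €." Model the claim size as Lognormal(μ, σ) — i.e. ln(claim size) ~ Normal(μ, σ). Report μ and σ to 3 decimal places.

μ ≈ 6.683, σ ≈ 0.997

If T ~ Lognormal(μ,σ) then ln T ~ Normal(μ,σ), so the p-quantile of ln T is μ + z_p·σ.
ln(260) = 5.561 and ln(799) = 6.683; z_{0.13} = -1.126, z_{0.5} = 0.
σ = (6.683 − 5.561)/(0 − (-1.126)) = 0.997.
μ = 5.561 − (-1.126)·0.997 = 6.683.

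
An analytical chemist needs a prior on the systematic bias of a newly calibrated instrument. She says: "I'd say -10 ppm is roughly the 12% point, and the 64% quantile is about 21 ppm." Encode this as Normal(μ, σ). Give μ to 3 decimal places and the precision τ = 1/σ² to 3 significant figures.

μ = 13.753, τ = 0.00245

For Normal(μ,σ), the p-quantile is μ + z_p·σ. Here z_{0.12} = -1.175, z_{0.64} = 0.3585.
So -10 = μ − 1.175σ and 21 = μ + 0.3585σ.
Subtracting: σ = (21 − -10)/(0.3585 − (-1.175)) = 20.216.
Then μ = -10 − (-1.175)·20.216 = 13.753.
Precision τ = 1/σ² = 1/20.22² = 0.00245.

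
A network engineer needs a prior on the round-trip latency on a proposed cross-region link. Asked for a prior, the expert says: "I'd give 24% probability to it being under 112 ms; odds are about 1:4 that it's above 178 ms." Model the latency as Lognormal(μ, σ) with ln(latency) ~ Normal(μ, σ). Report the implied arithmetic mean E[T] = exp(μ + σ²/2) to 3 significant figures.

E[T] ≈ 145 ms

If T ~ Lognormal(μ,σ) then ln T ~ Normal(μ,σ), so the p-quantile of ln T is μ + z_p·σ.
ln(112) = 4.718 and ln(178) = 5.182; z_{0.24} = -0.7063, z_{0.8} = 0.8416.
σ = (5.182 − 4.718)/(0.8416 − (-0.7063)) = 0.299.
μ = 4.718 − (-0.7063)·0.299 = 4.930.
E[T] = exp(μ + σ²/2) = exp(4.930 + 0.0448) = 145 ms.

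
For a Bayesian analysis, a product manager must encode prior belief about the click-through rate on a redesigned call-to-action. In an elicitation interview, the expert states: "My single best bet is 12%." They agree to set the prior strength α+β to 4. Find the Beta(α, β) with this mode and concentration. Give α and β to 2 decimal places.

α = 1.24, β = 2.76

For α,β > 1 the Beta mode is (α−1)/(α+β−2). With α+β = 4, the mode is (α−1)/2.
Set (α−1)/2 = 0.12 → α = 1 + 0.12·2 = 1.24.
β = 4 − α = 2.76.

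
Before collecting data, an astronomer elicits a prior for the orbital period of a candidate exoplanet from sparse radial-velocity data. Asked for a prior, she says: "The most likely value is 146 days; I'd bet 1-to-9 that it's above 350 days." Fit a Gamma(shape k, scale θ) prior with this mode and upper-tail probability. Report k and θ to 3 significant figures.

Gamma(k,θ) with k>1 has mode (k−1)θ, so θ = 146/(k−1).
Need P(X < 350) = 0.9 with θ tied to k this way. Start at k = 2, θ = 146: P(X<350) ≈ 0.691.
Too low — raise k to concentrate. Iterating converges to k ≈ 3.51.
Then θ = 146/(3.51−1) ≈ 58.1.

k ≈ 3.51, θ ≈ 58.1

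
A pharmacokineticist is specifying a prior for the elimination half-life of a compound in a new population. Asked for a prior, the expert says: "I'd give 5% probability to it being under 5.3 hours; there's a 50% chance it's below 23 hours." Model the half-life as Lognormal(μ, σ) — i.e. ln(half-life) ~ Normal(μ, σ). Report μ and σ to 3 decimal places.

μ ≈ 3.135, σ ≈ 0.892

If T ~ Lognormal(μ,σ) then ln T ~ Normal(μ,σ), so the p-quantile of ln T is μ + z_p·σ.
ln(5.3) = 1.668 and ln(23) = 3.135; z_{0.05} = -1.645, z_{0.5} = 0.
σ = (3.135 − 1.668)/(0 − (-1.645)) = 0.892.
μ = 1.668 − (-1.645)·0.892 = 3.135.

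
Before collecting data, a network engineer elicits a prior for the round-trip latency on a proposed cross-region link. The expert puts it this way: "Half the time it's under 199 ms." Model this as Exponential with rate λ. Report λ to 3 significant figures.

Exponential median = ln 2 / λ, so λ = ln 2 / 199.0 = 0.00348.

λ ≈ 0.00348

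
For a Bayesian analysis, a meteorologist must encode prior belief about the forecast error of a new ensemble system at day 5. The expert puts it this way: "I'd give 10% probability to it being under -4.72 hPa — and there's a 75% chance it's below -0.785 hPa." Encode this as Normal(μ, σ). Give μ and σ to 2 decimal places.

For Normal(μ,σ), the p-quantile is μ + z_p·σ. Here z_{0.1} = -1.282, z_{0.75} = 0.6745.
So -4.72 = μ − 1.282σ and -0.785 = μ + 0.6745σ.
Subtracting: σ = (-0.785 − -4.72)/(0.6745 − (-1.282)) = 2.01.
Then μ = -4.72 − (-1.282)·2.01 = -2.14.

μ = -2.14, σ = 2.01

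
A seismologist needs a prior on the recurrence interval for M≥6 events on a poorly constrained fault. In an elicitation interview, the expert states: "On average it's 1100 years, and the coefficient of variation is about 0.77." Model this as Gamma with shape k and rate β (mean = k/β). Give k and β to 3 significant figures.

k ≈ 1.69, β ≈ 0.00153

For Gamma(k, rate β): mean = k/β, variance = k/β², so CV = 1/√k.
CV = 0.77, hence k = 1/CV² = 1.69.
Then β = k/mean = 1.69/1100 = 0.00153.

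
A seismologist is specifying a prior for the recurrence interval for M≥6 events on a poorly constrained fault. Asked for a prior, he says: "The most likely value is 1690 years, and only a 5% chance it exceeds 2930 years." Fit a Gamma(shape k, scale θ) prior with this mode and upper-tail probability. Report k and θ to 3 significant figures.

k ≈ 10.2, θ ≈ 183

Gamma(k,θ) with k>1 has mode (k−1)θ, so θ = 1690/(k−1).
Need P(X < 2930) = 0.95 with θ tied to k this way. Start at k = 2, θ = 1690: P(X<2930) ≈ 0.517.
Too low — raise k to concentrate. Iterating converges to k ≈ 10.2.
Then θ = 1690/(10.2−1) ≈ 183.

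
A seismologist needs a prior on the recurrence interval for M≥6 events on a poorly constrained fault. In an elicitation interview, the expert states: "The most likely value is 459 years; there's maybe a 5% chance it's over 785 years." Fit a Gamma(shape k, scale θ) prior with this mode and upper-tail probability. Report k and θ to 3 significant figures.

k ≈ 10.7, θ ≈ 47.4

Gamma(k,θ) with k>1 has mode (k−1)θ, so θ = 459/(k−1).
Need P(X < 785) = 0.95 with θ tied to k this way. Start at k = 2, θ = 459: P(X<785) ≈ 0.510.
Too low — raise k to concentrate. Iterating converges to k ≈ 10.7.
Then θ = 459/(10.7−1) ≈ 47.4.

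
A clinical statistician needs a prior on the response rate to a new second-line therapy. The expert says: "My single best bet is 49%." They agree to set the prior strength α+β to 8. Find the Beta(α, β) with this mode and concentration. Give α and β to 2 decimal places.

For α,β > 1 the Beta mode is (α−1)/(α+β−2). With α+β = 8, the mode is (α−1)/6.
Set (α−1)/6 = 0.49 → α = 1 + 0.49·6 = 3.94.
β = 8 − α = 4.06.

α = 3.94, β = 4.06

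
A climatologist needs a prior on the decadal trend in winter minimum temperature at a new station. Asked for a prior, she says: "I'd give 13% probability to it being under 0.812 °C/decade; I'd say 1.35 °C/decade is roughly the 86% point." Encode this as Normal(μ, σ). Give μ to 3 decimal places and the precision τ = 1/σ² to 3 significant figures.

The p-quantile of Normal(μ,σ) is μ + z_p·σ, with z_{0.13} = -1.126 and z_{0.86} = 1.08.
Eliminate σ: μ = (z₂·x₁ − z₁·x₂)/(z₂ − z₁) = (1.08·0.812 − (-1.126)·1.35)/2.207 = 1.087.
Then σ = (x₂ − x₁)/(z₂ − z₁) = (1.35 − 0.812)/2.207 = 0.244.
Precision τ = 1/σ² = 1/0.2438² = 16.8.

μ = 1.087, τ = 16.8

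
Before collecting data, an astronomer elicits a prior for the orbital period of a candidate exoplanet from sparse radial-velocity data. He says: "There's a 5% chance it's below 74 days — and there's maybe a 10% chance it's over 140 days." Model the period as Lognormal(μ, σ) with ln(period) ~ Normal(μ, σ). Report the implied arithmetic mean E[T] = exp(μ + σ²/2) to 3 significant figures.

If T ~ Lognormal(μ,σ) then ln T ~ Normal(μ,σ), so the p-quantile of ln T is μ + z_p·σ.
ln(74) = 4.304 and ln(140) = 4.942; z_{0.05} = -1.645, z_{0.9} = 1.282.
σ = (4.942 − 4.304)/(1.282 − (-1.645)) = 0.218.
μ = 4.304 − (-1.645)·0.218 = 4.662.
E[T] = exp(μ + σ²/2) = exp(4.662 + 0.0237) = 108 days.

E[T] ≈ 108 days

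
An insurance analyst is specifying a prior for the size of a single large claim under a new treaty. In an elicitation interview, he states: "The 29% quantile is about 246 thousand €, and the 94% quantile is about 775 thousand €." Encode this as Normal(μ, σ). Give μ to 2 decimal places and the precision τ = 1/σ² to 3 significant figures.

μ = 384.86, τ = 1.59e-05

For Normal(μ,σ), the p-quantile is μ + z_p·σ. Here z_{0.29} = -0.5534, z_{0.94} = 1.555.
So 246 = μ − 0.5534σ and 775 = μ + 1.555σ.
Subtracting: σ = (775 − 246)/(1.555 − (-0.5534)) = 250.93.
Then μ = 246 − (-0.5534)·250.93 = 384.86.
Precision τ = 1/σ² = 1/250.9² = 1.59e-05.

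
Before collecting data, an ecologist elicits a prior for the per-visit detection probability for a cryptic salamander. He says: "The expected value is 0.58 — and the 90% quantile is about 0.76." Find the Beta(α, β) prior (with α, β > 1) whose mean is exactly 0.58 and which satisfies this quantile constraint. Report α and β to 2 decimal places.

With mean 0.58 fixed, write α = 0.58s, β = 0.42s where s = α+β.
Need P(θ < 0.76) = 0.9 under Beta(0.58s, 0.42s). Normal approximation: (q−m)/√(m(1−m)/s) ≈ z_{0.9} = 1.28, so s ≈ 0.58·0.42·(1.28)²/(0.76−0.58)² = 12.3.
At s = 12.3: P(θ<0.76) ≈ 0.909. Adjusting to match 0.9 gives s ≈ 11.51.
So α = 0.58·11.51 ≈ 6.67, β = 0.42·11.51 ≈ 4.83.

α ≈ 6.67, β ≈ 4.83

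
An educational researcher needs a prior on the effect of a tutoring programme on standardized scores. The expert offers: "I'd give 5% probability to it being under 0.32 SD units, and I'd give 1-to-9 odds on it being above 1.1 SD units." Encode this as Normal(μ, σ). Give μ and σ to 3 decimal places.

μ = 0.758, σ = 0.267

For Normal(μ,σ), the p-quantile is μ + z_p·σ. Here z_{0.05} = -1.645, z_{0.9} = 1.282.
So 0.32 = μ − 1.645σ and 1.1 = μ + 1.282σ.
Subtracting: σ = (1.1 − 0.32)/(1.282 − (-1.645)) = 0.267.
Then μ = 0.32 − (-1.645)·0.267 = 0.758.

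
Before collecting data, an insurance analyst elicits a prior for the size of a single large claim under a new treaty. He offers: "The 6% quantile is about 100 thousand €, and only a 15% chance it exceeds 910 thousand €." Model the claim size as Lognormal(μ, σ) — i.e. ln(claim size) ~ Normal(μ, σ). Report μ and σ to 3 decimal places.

μ ≈ 5.930, σ ≈ 0.852

If T ~ Lognormal(μ,σ) then ln T ~ Normal(μ,σ), so the p-quantile of ln T is μ + z_p·σ.
ln(100) = 4.605 and ln(910) = 6.813; z_{0.06} = -1.555, z_{0.85} = 1.036.
σ = (6.813 − 4.605)/(1.036 − (-1.555)) = 0.852.
μ = 4.605 − (-1.555)·0.852 = 5.930.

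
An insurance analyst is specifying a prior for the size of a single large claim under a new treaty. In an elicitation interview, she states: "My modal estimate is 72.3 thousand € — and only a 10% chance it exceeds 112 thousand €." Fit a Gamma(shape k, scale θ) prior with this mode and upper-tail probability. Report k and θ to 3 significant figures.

Gamma(k,θ) with k>1 has mode (k−1)θ, so θ = 72.3/(k−1).
Need P(X < 112) = 0.9 with θ tied to k this way. Start at k = 2, θ = 72.3: P(X<112) ≈ 0.458.
Too low — raise k to concentrate. Iterating converges to k ≈ 10.8.
Then θ = 72.3/(10.8−1) ≈ 7.41.

k ≈ 10.8, θ ≈ 7.41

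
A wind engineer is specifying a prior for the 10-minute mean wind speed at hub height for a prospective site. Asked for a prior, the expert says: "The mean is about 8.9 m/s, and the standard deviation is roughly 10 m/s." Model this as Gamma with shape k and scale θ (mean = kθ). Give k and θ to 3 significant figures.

k ≈ 0.792, θ ≈ 11.2

For Gamma(k, scale θ): mean = kθ, variance = kθ², so CV = 1/√k.
CV = SD/mean = 10/8.9 = 1.124, hence k = 1/CV² = 0.792.
Then θ = mean/k = 8.9/0.792 = 11.2.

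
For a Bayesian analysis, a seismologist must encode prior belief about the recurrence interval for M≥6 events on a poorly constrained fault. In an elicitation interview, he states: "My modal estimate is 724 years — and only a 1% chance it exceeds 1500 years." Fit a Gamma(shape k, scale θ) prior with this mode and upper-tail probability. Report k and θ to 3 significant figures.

k ≈ 10.2, θ ≈ 78.7

Gamma(k,θ) with k>1 has mode (k−1)θ, so θ = 724/(k−1).
Need P(X < 1500) = 0.99 with θ tied to k this way. Start at k = 2, θ = 724: P(X<1500) ≈ 0.613.
Too low — raise k to concentrate. Iterating converges to k ≈ 10.2.
Then θ = 724/(10.2−1) ≈ 78.7.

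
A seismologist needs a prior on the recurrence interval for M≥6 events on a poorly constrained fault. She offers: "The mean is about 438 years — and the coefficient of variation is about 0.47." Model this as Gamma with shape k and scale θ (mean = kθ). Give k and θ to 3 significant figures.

For Gamma(k, scale θ): mean = kθ, variance = kθ², so CV = 1/√k.
CV = 0.47, hence k = 1/CV² = 4.53.
Then θ = mean/k = 438/4.53 = 96.8.

k ≈ 4.53, θ ≈ 96.8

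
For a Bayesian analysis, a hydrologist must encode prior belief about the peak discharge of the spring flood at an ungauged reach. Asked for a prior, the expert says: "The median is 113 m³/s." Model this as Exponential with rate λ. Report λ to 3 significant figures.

λ ≈ 0.00613

Exponential median = ln 2 / λ, so λ = ln 2 / 113.0 = 0.00613.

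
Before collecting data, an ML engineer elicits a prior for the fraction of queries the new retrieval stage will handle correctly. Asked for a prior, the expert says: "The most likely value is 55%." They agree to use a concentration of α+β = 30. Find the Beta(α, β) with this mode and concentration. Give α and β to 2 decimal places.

α = 16.40, β = 13.60

For α,β > 1 the Beta mode is (α−1)/(α+β−2). With α+β = 30, the mode is (α−1)/28.
Set (α−1)/28 = 0.55 → α = 1 + 0.55·28 = 16.40.
β = 30 − α = 13.60.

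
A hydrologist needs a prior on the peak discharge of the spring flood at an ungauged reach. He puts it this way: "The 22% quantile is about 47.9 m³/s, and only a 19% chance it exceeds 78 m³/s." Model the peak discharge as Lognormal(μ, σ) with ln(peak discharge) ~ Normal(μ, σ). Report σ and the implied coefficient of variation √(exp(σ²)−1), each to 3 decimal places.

σ ≈ 0.295, CV ≈ 0.302

If T ~ Lognormal(μ,σ) then ln T ~ Normal(μ,σ), so the p-quantile of ln T is μ + z_p·σ.
ln(47.9) = 3.869 and ln(78) = 4.357; z_{0.22} = -0.7722, z_{0.81} = 0.8779.
σ = (4.357 − 3.869)/(0.8779 − (-0.7722)) = 0.295.
μ = 3.869 − (-0.7722)·0.295 = 4.097.
CV = √(exp(σ²)−1) = √(exp(0.0873)−1) = 0.302.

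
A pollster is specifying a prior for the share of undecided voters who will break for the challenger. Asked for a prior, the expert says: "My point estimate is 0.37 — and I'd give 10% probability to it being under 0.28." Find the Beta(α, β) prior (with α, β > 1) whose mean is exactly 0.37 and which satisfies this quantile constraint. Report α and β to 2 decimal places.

With mean 0.37 fixed, write α = 0.37s, β = 0.63s where s = α+β.
Need P(θ < 0.28) = 0.1 under Beta(0.37s, 0.63s). Normal approximation: (q−m)/√(m(1−m)/s) ≈ z_{0.1} = -1.28, so s ≈ 0.37·0.63·(-1.28)²/(0.28−0.37)² = 47.3.
At s = 47.3: P(θ<0.28) ≈ 0.096. Adjusting to match 0.1 gives s ≈ 45.55.
So α = 0.37·45.55 ≈ 16.85, β = 0.63·45.55 ≈ 28.70.

α ≈ 16.85, β ≈ 28.70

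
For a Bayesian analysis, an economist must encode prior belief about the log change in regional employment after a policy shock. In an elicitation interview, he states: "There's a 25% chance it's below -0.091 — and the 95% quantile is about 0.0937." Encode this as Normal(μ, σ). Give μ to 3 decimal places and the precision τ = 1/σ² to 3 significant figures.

The p-quantile of Normal(μ,σ) is μ + z_p·σ, with z_{0.25} = -0.6745 and z_{0.95} = 1.645.
Eliminate σ: μ = (z₂·x₁ − z₁·x₂)/(z₂ − z₁) = (1.645·-0.091 − (-0.6745)·0.0937)/2.319 = -0.037.
Then σ = (x₂ − x₁)/(z₂ − z₁) = (0.0937 − -0.091)/2.319 = 0.080.
Precision τ = 1/σ² = 1/0.07963² = 158.

μ = -0.037, τ = 158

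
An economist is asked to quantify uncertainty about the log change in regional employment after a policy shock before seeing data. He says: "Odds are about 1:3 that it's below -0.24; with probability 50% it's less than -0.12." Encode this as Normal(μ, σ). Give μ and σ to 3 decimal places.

For Normal(μ,σ), the p-quantile is μ + z_p·σ. Here z_{0.25} = -0.6745, z_{0.5} = 0.
So -0.24 = μ − 0.6745σ and -0.12 = μ + 0σ.
Subtracting: σ = (-0.12 − -0.24)/(0 − (-0.6745)) = 0.178.
Then μ = -0.24 − (-0.6745)·0.178 = -0.120.

μ = -0.120, σ = 0.178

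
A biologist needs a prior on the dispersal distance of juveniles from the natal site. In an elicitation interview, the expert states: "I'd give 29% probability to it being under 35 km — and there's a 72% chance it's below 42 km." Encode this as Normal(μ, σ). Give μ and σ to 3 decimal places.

For Normal(μ,σ), the p-quantile is μ + z_p·σ. Here z_{0.29} = -0.5534, z_{0.72} = 0.5828.
So 35 = μ − 0.5534σ and 42 = μ + 0.5828σ.
Subtracting: σ = (42 − 35)/(0.5828 − (-0.5534)) = 6.161.
Then μ = 35 − (-0.5534)·6.161 = 38.409.

μ = 38.409, σ = 6.161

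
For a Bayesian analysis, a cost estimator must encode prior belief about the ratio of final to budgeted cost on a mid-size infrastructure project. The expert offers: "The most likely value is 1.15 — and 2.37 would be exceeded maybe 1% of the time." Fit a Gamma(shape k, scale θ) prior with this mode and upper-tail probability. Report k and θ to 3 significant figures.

k ≈ 10.3, θ ≈ 0.123

Gamma(k,θ) with k>1 has mode (k−1)θ, so θ = 1.15/(k−1).
Need P(X < 2.37) = 0.99 with θ tied to k this way. Start at k = 2, θ = 1.15: P(X<2.37) ≈ 0.610.
Too low — raise k to concentrate. Iterating converges to k ≈ 10.3.
Then θ = 1.15/(10.3−1) ≈ 0.123.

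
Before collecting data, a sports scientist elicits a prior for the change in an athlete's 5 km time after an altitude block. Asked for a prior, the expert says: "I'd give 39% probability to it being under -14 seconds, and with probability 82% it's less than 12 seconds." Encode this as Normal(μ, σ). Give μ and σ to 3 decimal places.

For Normal(μ,σ), the p-quantile is μ + z_p·σ. Here z_{0.39} = -0.2793, z_{0.82} = 0.9154.
So -14 = μ − 0.2793σ and 12 = μ + 0.9154σ.
Subtracting: σ = (12 − -14)/(0.9154 − (-0.2793)) = 21.763.
Then μ = -14 − (-0.2793)·21.763 = -7.921.

μ = -7.921, σ = 21.763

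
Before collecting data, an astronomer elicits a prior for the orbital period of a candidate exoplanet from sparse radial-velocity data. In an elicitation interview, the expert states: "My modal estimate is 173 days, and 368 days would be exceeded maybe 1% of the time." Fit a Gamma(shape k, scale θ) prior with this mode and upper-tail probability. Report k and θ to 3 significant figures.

Gamma(k,θ) with k>1 has mode (k−1)θ, so θ = 173/(k−1).
Need P(X < 368) = 0.99 with θ tied to k this way. Start at k = 2, θ = 173: P(X<368) ≈ 0.627.
Too low — raise k to concentrate. Iterating converges to k ≈ 9.52.
Then θ = 173/(9.52−1) ≈ 20.3.

k ≈ 9.52, θ ≈ 20.3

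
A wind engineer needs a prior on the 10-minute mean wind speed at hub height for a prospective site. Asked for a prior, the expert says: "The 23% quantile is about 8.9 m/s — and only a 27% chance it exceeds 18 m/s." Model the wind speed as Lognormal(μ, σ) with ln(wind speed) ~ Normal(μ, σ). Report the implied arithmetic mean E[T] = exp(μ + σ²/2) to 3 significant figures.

If T ~ Lognormal(μ,σ) then ln T ~ Normal(μ,σ), so the p-quantile of ln T is μ + z_p·σ.
ln(8.9) = 2.186 and ln(18) = 2.89; z_{0.23} = -0.7388, z_{0.73} = 0.6128.
σ = (2.89 − 2.186)/(0.6128 − (-0.7388)) = 0.521.
μ = 2.186 − (-0.7388)·0.521 = 2.571.
E[T] = exp(μ + σ²/2) = exp(2.571 + 0.1358) = 15 m/s.

E[T] ≈ 15 m/s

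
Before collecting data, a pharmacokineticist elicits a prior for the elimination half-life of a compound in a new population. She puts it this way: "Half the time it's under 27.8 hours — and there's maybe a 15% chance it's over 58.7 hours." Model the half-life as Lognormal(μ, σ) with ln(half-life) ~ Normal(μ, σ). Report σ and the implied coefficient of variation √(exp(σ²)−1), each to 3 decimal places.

If T ~ Lognormal(μ,σ) then ln T ~ Normal(μ,σ), so the p-quantile of ln T is μ + z_p·σ.
ln(27.8) = 3.325 and ln(58.7) = 4.072; z_{0.5} = 0, z_{0.85} = 1.036.
σ = (4.072 − 3.325)/(1.036 − (0)) = 0.721.
μ = 3.325 − (0)·0.721 = 3.325.
CV = √(exp(σ²)−1) = √(exp(0.5200)−1) = 0.826.

σ ≈ 0.721, CV ≈ 0.826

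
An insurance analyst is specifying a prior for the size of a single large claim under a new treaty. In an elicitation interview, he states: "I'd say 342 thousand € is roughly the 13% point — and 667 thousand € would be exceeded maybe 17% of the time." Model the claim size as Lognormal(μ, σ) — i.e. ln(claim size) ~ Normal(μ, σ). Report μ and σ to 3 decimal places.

μ ≈ 6.196, σ ≈ 0.321

If T ~ Lognormal(μ,σ) then ln T ~ Normal(μ,σ), so the p-quantile of ln T is μ + z_p·σ.
ln(342) = 5.835 and ln(667) = 6.503; z_{0.13} = -1.126, z_{0.83} = 0.9542.
σ = (6.503 − 5.835)/(0.9542 − (-1.126)) = 0.321.
μ = 5.835 − (-1.126)·0.321 = 6.196.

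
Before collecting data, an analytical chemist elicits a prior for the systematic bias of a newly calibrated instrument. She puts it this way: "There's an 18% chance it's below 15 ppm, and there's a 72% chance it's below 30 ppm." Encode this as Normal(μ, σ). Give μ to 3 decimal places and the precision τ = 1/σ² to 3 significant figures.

μ = 24.165, τ = 0.00998

The p-quantile of Normal(μ,σ) is μ + z_p·σ, with z_{0.18} = -0.9154 and z_{0.72} = 0.5828.
Eliminate σ: μ = (z₂·x₁ − z₁·x₂)/(z₂ − z₁) = (0.5828·15 − (-0.9154)·30)/1.498 = 24.165.
Then σ = (x₂ − x₁)/(z₂ − z₁) = (30 − 15)/1.498 = 10.012.
Precision τ = 1/σ² = 1/10.01² = 0.00998.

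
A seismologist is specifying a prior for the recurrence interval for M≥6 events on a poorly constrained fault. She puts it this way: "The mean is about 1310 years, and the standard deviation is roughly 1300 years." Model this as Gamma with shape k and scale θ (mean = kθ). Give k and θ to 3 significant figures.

k ≈ 1.02, θ ≈ 1290

For Gamma(k, scale θ): mean = kθ, variance = kθ², so CV = 1/√k.
CV = SD/mean = 1300/1310 = 0.9924, hence k = 1/CV² = 1.02.
Then θ = mean/k = 1310/1.02 = 1290.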